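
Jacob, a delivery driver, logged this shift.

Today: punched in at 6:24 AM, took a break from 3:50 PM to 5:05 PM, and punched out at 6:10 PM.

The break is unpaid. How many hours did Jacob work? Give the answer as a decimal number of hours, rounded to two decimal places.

Today: 6:24 AM–6:10 PM = 11 h 46 min; less 75 min break → 10 h 31 min

10.52 hours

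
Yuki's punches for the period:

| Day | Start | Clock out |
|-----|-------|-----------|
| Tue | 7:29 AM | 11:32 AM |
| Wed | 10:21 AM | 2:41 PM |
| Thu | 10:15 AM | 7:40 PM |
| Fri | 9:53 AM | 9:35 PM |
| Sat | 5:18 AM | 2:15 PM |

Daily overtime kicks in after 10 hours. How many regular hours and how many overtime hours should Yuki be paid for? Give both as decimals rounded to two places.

Regular 36.75 hours, overtime 1.70 hours

Tue: 7:29 AM–11:32 AM = 4 h 3 min
Wed: 10:21 AM–2:41 PM = 4 h 20 min
Thu: 10:15 AM–7:40 PM = 9 h 25 min
Fri: 9:53 AM–9:35 PM = 11 h 42 min
Sat: 5:18 AM–2:15 PM = 8 h 57 min
Tue reg 4 h 3 min / OT 0 h 0 min; Wed reg 4 h 20 min / OT 0 h 0 min; Thu reg 9 h 25 min / OT 0 h 0 min; Fri reg 10 h 0 min / OT 1 h 42 min; Sat reg 8 h 57 min / OT 0 h 0 min.
Totals: regular 36 h 45 min, overtime 1 h 42 min.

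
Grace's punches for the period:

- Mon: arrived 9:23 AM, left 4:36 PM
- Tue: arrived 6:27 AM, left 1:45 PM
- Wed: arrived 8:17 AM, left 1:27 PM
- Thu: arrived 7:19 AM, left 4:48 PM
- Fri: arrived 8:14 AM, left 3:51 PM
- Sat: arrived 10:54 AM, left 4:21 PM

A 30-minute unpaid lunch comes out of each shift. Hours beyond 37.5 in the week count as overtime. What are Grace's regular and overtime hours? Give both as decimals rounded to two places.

Regular 37.50 hours, overtime 1.73 hours

Mon: 9:23 AM–4:36 PM = 7 h 13 min; less 30 min break → 6 h 43 min
Tue: 6:27 AM–1:45 PM = 7 h 18 min; less 30 min break → 6 h 48 min
Wed: 8:17 AM–1:27 PM = 5 h 10 min; less 30 min break → 4 h 40 min
Thu: 7:19 AM–4:48 PM = 9 h 29 min; less 30 min break → 8 h 59 min
Fri: 8:14 AM–3:51 PM = 7 h 37 min; less 30 min break → 7 h 7 min
Sat: 10:54 AM–4:21 PM = 5 h 27 min; less 30 min break → 4 h 57 min
Total worked: 39 h 14 min = 39.23 h.
Threshold 37.5 h → overtime 1 h 44 min, regular 37 h 30 min.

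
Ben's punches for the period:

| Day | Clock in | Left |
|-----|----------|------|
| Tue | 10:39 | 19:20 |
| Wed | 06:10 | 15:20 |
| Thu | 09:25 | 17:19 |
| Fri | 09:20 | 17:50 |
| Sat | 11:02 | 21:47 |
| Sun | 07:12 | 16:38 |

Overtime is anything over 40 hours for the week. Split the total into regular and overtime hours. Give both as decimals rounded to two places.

Tue: 10:39–19:20 = 8 h 41 min
Wed: 06:10–15:20 = 9 h 10 min
Thu: 09:25–17:19 = 7 h 54 min
Fri: 09:20–17:50 = 8 h 30 min
Sat: 11:02–21:47 = 10 h 45 min
Sun: 07:12–16:38 = 9 h 26 min
Total worked: 54 h 26 min = 54.43 h.
Threshold 40 h → overtime 14 h 26 min, regular 40 h 0 min.

Regular 40.00 hours, overtime 14.43 hours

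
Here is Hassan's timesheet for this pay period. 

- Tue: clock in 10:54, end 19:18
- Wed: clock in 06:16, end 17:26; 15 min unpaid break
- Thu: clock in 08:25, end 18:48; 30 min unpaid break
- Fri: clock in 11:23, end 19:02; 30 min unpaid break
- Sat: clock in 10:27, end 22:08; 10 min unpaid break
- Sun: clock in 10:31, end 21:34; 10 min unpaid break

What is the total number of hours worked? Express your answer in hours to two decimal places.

58.75 hours

Tue: 10:54–19:18 = 8 h 24 min
Wed: 06:16–17:26 = 11 h 10 min; less 15 min break → 10 h 55 min
Thu: 08:25–18:48 = 10 h 23 min; less 30 min break → 9 h 53 min
Fri: 11:23–19:02 = 7 h 39 min; less 30 min break → 7 h 9 min
Sat: 10:27–22:08 = 11 h 41 min; less 10 min break → 11 h 31 min
Sun: 10:31–21:34 = 11 h 3 min; less 10 min break → 10 h 53 min
Total: 8 h 24 min + 10 h 55 min + 9 h 53 min + 7 h 9 min + 11 h 31 min + 10 h 53 min = 58 h 45 min.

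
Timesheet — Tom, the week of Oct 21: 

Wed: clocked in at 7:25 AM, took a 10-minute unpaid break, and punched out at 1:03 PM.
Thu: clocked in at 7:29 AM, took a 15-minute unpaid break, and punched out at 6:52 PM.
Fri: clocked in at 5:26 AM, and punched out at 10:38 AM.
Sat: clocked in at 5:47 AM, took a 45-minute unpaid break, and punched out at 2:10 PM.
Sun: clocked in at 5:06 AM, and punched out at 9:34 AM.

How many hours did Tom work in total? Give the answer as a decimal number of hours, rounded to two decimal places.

33.90 hours

Wed: 7:25 AM–1:03 PM = 5 h 38 min; less 10 min break → 5 h 28 min
Thu: 7:29 AM–6:52 PM = 11 h 23 min; less 15 min break → 11 h 8 min
Fri: 5:26 AM–10:38 AM = 5 h 12 min
Sat: 5:47 AM–2:10 PM = 8 h 23 min; less 45 min break → 7 h 38 min
Sun: 5:06 AM–9:34 AM = 4 h 28 min
Total: 5 h 28 min + 11 h 8 min + 5 h 12 min + 7 h 38 min + 4 h 28 min = 33 h 54 min.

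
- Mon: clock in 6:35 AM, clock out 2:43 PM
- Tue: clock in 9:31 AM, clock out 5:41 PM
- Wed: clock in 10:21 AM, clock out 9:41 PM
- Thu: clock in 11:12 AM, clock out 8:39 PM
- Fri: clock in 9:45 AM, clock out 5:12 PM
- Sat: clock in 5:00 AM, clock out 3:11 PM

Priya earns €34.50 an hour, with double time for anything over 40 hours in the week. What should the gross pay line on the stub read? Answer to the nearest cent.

Mon: 6:35 AM–2:43 PM = 8 h 8 min
Tue: 9:31 AM–5:41 PM = 8 h 10 min
Wed: 10:21 AM–9:41 PM = 11 h 20 min
Thu: 11:12 AM–8:39 PM = 9 h 27 min
Fri: 9:45 AM–5:12 PM = 7 h 27 min
Sat: 5:00 AM–3:11 PM = 10 h 11 min
Total worked: 54 h 43 min = 3283 min.
Regular 40 h 0 min = 2400 min at €34.50/h; overtime 14 h 43 min = 883 min at €69.00/h.
Pay = (2400 × €34.50 + 883 × €69.00) ÷ 60 = €2395.45.

€2395.45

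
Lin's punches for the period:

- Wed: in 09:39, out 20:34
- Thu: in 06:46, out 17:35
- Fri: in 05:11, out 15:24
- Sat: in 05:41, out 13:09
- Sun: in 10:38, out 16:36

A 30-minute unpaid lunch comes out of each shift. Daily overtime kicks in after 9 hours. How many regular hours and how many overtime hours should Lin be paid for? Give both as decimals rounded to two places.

Regular 39.43 hours, overtime 3.45 hours

Wed: 09:39–20:34 = 10 h 55 min; less 30 min break → 10 h 25 min
Thu: 06:46–17:35 = 10 h 49 min; less 30 min break → 10 h 19 min
Fri: 05:11–15:24 = 10 h 13 min; less 30 min break → 9 h 43 min
Sat: 05:41–13:09 = 7 h 28 min; less 30 min break → 6 h 58 min
Sun: 10:38–16:36 = 5 h 58 min; less 30 min break → 5 h 28 min
Wed reg 9 h 0 min / OT 1 h 25 min; Thu reg 9 h 0 min / OT 1 h 19 min; Fri reg 9 h 0 min / OT 0 h 43 min; Sat reg 6 h 58 min / OT 0 h 0 min; Sun reg 5 h 28 min / OT 0 h 0 min.
Totals: regular 39 h 26 min, overtime 3 h 27 min.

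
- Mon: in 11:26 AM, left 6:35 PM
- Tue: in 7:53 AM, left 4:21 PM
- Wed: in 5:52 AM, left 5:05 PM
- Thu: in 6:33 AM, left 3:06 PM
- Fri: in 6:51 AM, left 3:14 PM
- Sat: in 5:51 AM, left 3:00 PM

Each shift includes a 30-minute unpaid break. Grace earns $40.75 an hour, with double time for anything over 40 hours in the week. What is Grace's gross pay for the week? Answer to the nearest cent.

$2438.21

Mon: 11:26 AM–6:35 PM = 7 h 9 min; less 30 min break → 6 h 39 min
Tue: 7:53 AM–4:21 PM = 8 h 28 min; less 30 min break → 7 h 58 min
Wed: 5:52 AM–5:05 PM = 11 h 13 min; less 30 min break → 10 h 43 min
Thu: 6:33 AM–3:06 PM = 8 h 33 min; less 30 min break → 8 h 3 min
Fri: 6:51 AM–3:14 PM = 8 h 23 min; less 30 min break → 7 h 53 min
Sat: 5:51 AM–3:00 PM = 9 h 9 min; less 30 min break → 8 h 39 min
Total worked: 49 h 55 min = 2995 min.
Regular 40 h 0 min = 2400 min at $40.75/h; overtime 9 h 55 min = 595 min at $81.50/h.
Pay = (2400 × $40.75 + 595 × $81.50) ÷ 60 = $2438.21.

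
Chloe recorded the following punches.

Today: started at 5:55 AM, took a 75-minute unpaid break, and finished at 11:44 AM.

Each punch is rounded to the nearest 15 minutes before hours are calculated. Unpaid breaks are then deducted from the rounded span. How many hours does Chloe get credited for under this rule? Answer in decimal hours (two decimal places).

4.50 hours

Today: in 5:55 AM→6:00 AM, out 11:44 AM→11:45 AM; 5 h 45 min − 75 min = 4 h 30 min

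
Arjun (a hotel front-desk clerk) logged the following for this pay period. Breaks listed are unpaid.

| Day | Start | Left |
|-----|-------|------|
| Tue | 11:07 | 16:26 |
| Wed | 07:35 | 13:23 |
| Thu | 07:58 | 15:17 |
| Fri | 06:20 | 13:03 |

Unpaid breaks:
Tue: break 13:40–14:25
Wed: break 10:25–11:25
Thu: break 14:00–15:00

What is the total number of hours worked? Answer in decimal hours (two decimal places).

Tue: 11:07–16:26 = 5 h 19 min; less 45 min break → 4 h 34 min
Wed: 07:35–13:23 = 5 h 48 min; less 60 min break → 4 h 48 min
Thu: 07:58–15:17 = 7 h 19 min; less 60 min break → 6 h 19 min
Fri: 06:20–13:03 = 6 h 43 min
Total: 4 h 34 min + 4 h 48 min + 6 h 19 min + 6 h 43 min = 22 h 24 min.

22.40 hours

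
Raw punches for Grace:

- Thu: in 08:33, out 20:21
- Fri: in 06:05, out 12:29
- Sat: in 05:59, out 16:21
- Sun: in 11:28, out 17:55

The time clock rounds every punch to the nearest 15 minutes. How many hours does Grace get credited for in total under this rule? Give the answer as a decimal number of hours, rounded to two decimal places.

35.00 hours

Thu: in 08:33→08:30, out 20:21→20:15; 11 h 45 min
Fri: in 06:05→06:00, out 12:29→12:30; 6 h 30 min
Sat: in 05:59→06:00, out 16:21→16:15; 10 h 15 min
Sun: in 11:28→11:30, out 17:55→18:00; 6 h 30 min
Total credited: 35 h 0 min.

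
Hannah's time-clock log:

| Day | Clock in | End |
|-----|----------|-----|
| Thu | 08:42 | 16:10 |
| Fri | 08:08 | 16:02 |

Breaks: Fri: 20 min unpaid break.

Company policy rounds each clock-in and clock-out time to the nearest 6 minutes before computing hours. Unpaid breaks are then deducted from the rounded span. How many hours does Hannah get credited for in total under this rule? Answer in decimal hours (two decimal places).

Thu: in 08:42→08:42, out 16:10→16:12; 7 h 30 min
Fri: in 08:08→08:06, out 16:02→16:00; 7 h 54 min − 20 min = 7 h 34 min
Total credited: 15 h 4 min.

15.07 hours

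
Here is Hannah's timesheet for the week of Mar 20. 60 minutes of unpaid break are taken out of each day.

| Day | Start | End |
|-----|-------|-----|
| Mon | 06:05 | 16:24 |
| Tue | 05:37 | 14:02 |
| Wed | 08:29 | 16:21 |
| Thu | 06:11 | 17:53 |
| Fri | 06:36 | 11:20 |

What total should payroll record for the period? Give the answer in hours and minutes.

Mon: 06:05–16:24 = 10 h 19 min; less 60 min break → 9 h 19 min
Tue: 05:37–14:02 = 8 h 25 min; less 60 min break → 7 h 25 min
Wed: 08:29–16:21 = 7 h 52 min; less 60 min break → 6 h 52 min
Thu: 06:11–17:53 = 11 h 42 min; less 60 min break → 10 h 42 min
Fri: 06:36–11:20 = 4 h 44 min; less 60 min break → 3 h 44 min
Total: 9 h 19 min + 7 h 25 min + 6 h 52 min + 10 h 42 min + 3 h 44 min = 38 h 2 min.

38 h 2 min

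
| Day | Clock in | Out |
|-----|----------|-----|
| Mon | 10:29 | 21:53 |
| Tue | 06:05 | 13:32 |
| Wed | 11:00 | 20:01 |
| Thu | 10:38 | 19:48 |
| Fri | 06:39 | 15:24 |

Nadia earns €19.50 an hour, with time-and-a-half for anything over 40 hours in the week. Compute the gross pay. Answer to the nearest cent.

€949.16

Mon: 10:29–21:53 = 11 h 24 min
Tue: 06:05–13:32 = 7 h 27 min
Wed: 11:00–20:01 = 9 h 1 min
Thu: 10:38–19:48 = 9 h 10 min
Fri: 06:39–15:24 = 8 h 45 min
Total worked: 45 h 47 min = 2747 min.
Regular 40 h 0 min = 2400 min at €19.50/h; overtime 5 h 47 min = 347 min at €29.25/h.
Pay = (2400 × €19.50 + 347 × €29.25) ÷ 60 = €949.16.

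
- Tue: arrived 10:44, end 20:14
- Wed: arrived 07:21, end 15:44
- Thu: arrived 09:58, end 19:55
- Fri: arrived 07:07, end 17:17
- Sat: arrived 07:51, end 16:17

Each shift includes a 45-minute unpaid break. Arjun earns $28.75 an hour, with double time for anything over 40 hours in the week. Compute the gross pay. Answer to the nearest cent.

Tue: 10:44–20:14 = 9 h 30 min; less 45 min break → 8 h 45 min
Wed: 07:21–15:44 = 8 h 23 min; less 45 min break → 7 h 38 min
Thu: 09:58–19:55 = 9 h 57 min; less 45 min break → 9 h 12 min
Fri: 07:07–17:17 = 10 h 10 min; less 45 min break → 9 h 25 min
Sat: 07:51–16:17 = 8 h 26 min; less 45 min break → 7 h 41 min
Total worked: 42 h 41 min = 2561 min.
Regular 40 h 0 min = 2400 min at $28.75/h; overtime 2 h 41 min = 161 min at $57.50/h.
Pay = (2400 × $28.75 + 161 × $57.50) ÷ 60 = $1304.29.

$1304.29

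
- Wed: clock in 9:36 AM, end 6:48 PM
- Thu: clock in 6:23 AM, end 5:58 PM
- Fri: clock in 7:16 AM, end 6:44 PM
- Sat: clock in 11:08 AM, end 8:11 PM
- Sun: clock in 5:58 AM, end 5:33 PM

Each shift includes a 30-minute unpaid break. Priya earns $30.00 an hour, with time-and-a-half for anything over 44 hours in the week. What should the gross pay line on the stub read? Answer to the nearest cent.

$1607.25

Wed: 9:36 AM–6:48 PM = 9 h 12 min; less 30 min break → 8 h 42 min
Thu: 6:23 AM–5:58 PM = 11 h 35 min; less 30 min break → 11 h 5 min
Fri: 7:16 AM–6:44 PM = 11 h 28 min; less 30 min break → 10 h 58 min
Sat: 11:08 AM–8:11 PM = 9 h 3 min; less 30 min break → 8 h 33 min
Sun: 5:58 AM–5:33 PM = 11 h 35 min; less 30 min break → 11 h 5 min
Total worked: 50 h 23 min = 3023 min.
Regular 44 h 0 min = 2640 min at $30.00/h; overtime 6 h 23 min = 383 min at $45.00/h.
Pay = (2640 × $30.00 + 383 × $45.00) ÷ 60 = $1607.25.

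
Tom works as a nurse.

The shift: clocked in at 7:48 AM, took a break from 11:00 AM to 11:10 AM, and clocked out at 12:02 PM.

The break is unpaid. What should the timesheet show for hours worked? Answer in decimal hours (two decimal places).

The shift: 7:48 AM–12:02 PM = 4 h 14 min; less 10 min break → 4 h 4 min

4.07 hours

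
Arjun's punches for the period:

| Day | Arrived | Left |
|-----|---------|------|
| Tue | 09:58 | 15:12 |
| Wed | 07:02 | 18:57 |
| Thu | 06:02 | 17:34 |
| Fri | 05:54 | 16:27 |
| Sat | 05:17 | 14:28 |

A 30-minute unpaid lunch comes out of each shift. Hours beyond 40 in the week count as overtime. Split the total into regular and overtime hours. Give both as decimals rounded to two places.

Regular 40.00 hours, overtime 5.92 hours

Tue: 09:58–15:12 = 5 h 14 min; less 30 min break → 4 h 44 min
Wed: 07:02–18:57 = 11 h 55 min; less 30 min break → 11 h 25 min
Thu: 06:02–17:34 = 11 h 32 min; less 30 min break → 11 h 2 min
Fri: 05:54–16:27 = 10 h 33 min; less 30 min break → 10 h 3 min
Sat: 05:17–14:28 = 9 h 11 min; less 30 min break → 8 h 41 min
Total worked: 45 h 55 min = 45.92 h.
Threshold 40 h → overtime 5 h 55 min, regular 40 h 0 min.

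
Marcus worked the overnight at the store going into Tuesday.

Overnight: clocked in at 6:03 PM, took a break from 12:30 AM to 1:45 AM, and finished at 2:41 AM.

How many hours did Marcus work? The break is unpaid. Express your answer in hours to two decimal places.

Overnight: 6:03 PM → midnight = 5 h 57 min; midnight → 2:41 AM = 2 h 41 min; span 8 h 38 min; less 75 min break → 7 h 23 min

7.38 hours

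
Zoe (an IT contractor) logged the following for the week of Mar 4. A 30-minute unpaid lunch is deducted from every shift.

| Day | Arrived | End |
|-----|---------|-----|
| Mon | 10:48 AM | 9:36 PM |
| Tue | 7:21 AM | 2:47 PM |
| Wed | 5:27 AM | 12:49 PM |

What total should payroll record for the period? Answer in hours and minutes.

24 h 6 min

Mon: 10:48 AM–9:36 PM = 10 h 48 min; less 30 min break → 10 h 18 min
Tue: 7:21 AM–2:47 PM = 7 h 26 min; less 30 min break → 6 h 56 min
Wed: 5:27 AM–12:49 PM = 7 h 22 min; less 30 min break → 6 h 52 min
Total: 10 h 18 min + 6 h 56 min + 6 h 52 min = 24 h 6 min.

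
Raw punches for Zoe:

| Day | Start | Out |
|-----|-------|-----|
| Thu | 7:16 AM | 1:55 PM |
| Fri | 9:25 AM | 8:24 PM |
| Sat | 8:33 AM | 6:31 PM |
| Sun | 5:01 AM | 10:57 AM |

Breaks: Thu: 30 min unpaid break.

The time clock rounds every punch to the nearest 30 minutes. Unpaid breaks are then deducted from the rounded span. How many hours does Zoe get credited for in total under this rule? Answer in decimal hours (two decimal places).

33.00 hours

Thu: in 7:16 AM→7:30 AM, out 1:55 PM→2:00 PM; 6 h 30 min − 30 min = 6 h 0 min
Fri: in 9:25 AM→9:30 AM, out 8:24 PM→8:30 PM; 11 h 0 min
Sat: in 8:33 AM→8:30 AM, out 6:31 PM→6:30 PM; 10 h 0 min
Sun: in 5:01 AM→5:00 AM, out 10:57 AM→11:00 AM; 6 h 0 min
Total credited: 33 h 0 min.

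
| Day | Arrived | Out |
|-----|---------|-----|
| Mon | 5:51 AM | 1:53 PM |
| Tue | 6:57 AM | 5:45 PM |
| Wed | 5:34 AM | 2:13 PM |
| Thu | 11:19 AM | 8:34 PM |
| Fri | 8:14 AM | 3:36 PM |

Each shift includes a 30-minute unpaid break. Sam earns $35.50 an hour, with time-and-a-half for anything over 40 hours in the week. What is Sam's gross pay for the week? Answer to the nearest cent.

Mon: 5:51 AM–1:53 PM = 8 h 2 min; less 30 min break → 7 h 32 min
Tue: 6:57 AM–5:45 PM = 10 h 48 min; less 30 min break → 10 h 18 min
Wed: 5:34 AM–2:13 PM = 8 h 39 min; less 30 min break → 8 h 9 min
Thu: 11:19 AM–8:34 PM = 9 h 15 min; less 30 min break → 8 h 45 min
Fri: 8:14 AM–3:36 PM = 7 h 22 min; less 30 min break → 6 h 52 min
Total worked: 41 h 36 min = 2496 min.
Regular 40 h 0 min = 2400 min at $35.50/h; overtime 1 h 36 min = 96 min at $53.25/h.
Pay = (2400 × $35.50 + 96 × $53.25) ÷ 60 = $1505.20.

$1505.20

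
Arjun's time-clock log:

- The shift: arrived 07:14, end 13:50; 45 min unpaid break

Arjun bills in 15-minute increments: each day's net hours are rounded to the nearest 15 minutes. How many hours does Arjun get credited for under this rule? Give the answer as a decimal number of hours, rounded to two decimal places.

5.75 hours

The shift: 07:14–13:50 = 6 h 36 min − 45 min = 5 h 51 min → rounds to 5 h 45 min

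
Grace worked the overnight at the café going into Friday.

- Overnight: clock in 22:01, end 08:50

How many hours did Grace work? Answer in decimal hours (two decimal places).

Overnight: 22:01 → midnight = 1 h 59 min; midnight → 08:50 = 8 h 50 min; span 10 h 49 min

10.82 hours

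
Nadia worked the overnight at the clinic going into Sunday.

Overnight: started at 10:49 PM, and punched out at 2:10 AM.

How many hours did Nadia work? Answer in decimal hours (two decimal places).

3.35 hours

Overnight: 10:49 PM → midnight = 1 h 11 min; midnight → 2:10 AM = 2 h 10 min; span 3 h 21 min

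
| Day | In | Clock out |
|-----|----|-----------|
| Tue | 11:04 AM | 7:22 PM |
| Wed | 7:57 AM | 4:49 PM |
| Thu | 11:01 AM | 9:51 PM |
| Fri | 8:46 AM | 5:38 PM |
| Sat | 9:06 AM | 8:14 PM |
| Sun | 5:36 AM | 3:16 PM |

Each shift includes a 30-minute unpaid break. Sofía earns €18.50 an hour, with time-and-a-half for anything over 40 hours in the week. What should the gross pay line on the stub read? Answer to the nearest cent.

Tue: 11:04 AM–7:22 PM = 8 h 18 min; less 30 min break → 7 h 48 min
Wed: 7:57 AM–4:49 PM = 8 h 52 min; less 30 min break → 8 h 22 min
Thu: 11:01 AM–9:51 PM = 10 h 50 min; less 30 min break → 10 h 20 min
Fri: 8:46 AM–5:38 PM = 8 h 52 min; less 30 min break → 8 h 22 min
Sat: 9:06 AM–8:14 PM = 11 h 8 min; less 30 min break → 10 h 38 min
Sun: 5:36 AM–3:16 PM = 9 h 40 min; less 30 min break → 9 h 10 min
Total worked: 54 h 40 min = 3280 min.
Regular 40 h 0 min = 2400 min at €18.50/h; overtime 14 h 40 min = 880 min at €27.75/h.
Pay = (2400 × €18.50 + 880 × €27.75) ÷ 60 = €1147.00.

€1147.00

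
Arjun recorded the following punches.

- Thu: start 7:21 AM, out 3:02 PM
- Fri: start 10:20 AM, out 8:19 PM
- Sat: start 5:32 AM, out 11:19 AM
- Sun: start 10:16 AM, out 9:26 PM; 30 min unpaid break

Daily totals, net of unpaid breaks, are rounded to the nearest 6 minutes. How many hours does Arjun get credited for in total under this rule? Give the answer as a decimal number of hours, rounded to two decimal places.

34.20 hours

Thu: 7:21 AM–3:02 PM = 7 h 41 min → rounds to 7 h 42 min
Fri: 10:20 AM–8:19 PM = 9 h 59 min → rounds to 10 h 0 min
Sat: 5:32 AM–11:19 AM = 5 h 47 min → rounds to 5 h 48 min
Sun: 10:16 AM–9:26 PM = 11 h 10 min − 30 min = 10 h 40 min → rounds to 10 h 42 min
Total credited: 34 h 12 min.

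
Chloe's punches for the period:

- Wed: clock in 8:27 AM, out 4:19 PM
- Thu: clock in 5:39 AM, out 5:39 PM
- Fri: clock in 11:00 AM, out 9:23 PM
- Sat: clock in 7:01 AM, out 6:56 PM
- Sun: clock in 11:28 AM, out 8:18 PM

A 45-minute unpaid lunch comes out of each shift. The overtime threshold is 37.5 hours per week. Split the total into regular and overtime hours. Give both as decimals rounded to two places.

Wed: 8:27 AM–4:19 PM = 7 h 52 min; less 45 min break → 7 h 7 min
Thu: 5:39 AM–5:39 PM = 12 h 0 min; less 45 min break → 11 h 15 min
Fri: 11:00 AM–9:23 PM = 10 h 23 min; less 45 min break → 9 h 38 min
Sat: 7:01 AM–6:56 PM = 11 h 55 min; less 45 min break → 11 h 10 min
Sun: 11:28 AM–8:18 PM = 8 h 50 min; less 45 min break → 8 h 5 min
Total worked: 47 h 15 min = 47.25 h.
Threshold 37.5 h → overtime 9 h 45 min, regular 37 h 30 min.

Regular 37.50 hours, overtime 9.75 hours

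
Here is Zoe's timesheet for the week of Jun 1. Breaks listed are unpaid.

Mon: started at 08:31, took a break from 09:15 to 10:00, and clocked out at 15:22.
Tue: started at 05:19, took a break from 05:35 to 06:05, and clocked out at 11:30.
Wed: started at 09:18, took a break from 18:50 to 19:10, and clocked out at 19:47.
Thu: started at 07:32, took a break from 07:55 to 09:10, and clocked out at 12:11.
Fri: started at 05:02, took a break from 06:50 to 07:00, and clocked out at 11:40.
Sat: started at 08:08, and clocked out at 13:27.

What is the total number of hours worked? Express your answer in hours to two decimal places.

37.12 hours

Mon: 08:31–15:22 = 6 h 51 min; less 45 min break → 6 h 6 min
Tue: 05:19–11:30 = 6 h 11 min; less 30 min break → 5 h 41 min
Wed: 09:18–19:47 = 10 h 29 min; less 20 min break → 10 h 9 min
Thu: 07:32–12:11 = 4 h 39 min; less 75 min break → 3 h 24 min
Fri: 05:02–11:40 = 6 h 38 min; less 10 min break → 6 h 28 min
Sat: 08:08–13:27 = 5 h 19 min
Total: 6 h 6 min + 5 h 41 min + 10 h 9 min + 3 h 24 min + 6 h 28 min + 5 h 19 min = 37 h 7 min.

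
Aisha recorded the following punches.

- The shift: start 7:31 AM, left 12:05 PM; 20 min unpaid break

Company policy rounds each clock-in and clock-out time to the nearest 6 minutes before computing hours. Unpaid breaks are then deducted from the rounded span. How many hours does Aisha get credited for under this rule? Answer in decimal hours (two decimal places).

The shift: in 7:31 AM→7:30 AM, out 12:05 PM→12:06 PM; 4 h 36 min − 20 min = 4 h 16 min

4.27 hours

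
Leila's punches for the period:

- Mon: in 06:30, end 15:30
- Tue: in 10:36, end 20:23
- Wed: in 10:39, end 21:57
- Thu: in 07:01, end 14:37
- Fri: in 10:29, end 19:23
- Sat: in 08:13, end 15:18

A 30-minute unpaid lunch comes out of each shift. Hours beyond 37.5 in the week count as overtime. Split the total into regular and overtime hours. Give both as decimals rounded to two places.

Mon: 06:30–15:30 = 9 h 0 min; less 30 min break → 8 h 30 min
Tue: 10:36–20:23 = 9 h 47 min; less 30 min break → 9 h 17 min
Wed: 10:39–21:57 = 11 h 18 min; less 30 min break → 10 h 48 min
Thu: 07:01–14:37 = 7 h 36 min; less 30 min break → 7 h 6 min
Fri: 10:29–19:23 = 8 h 54 min; less 30 min break → 8 h 24 min
Sat: 08:13–15:18 = 7 h 5 min; less 30 min break → 6 h 35 min
Total worked: 50 h 40 min = 50.67 h.
Threshold 37.5 h → overtime 13 h 10 min, regular 37 h 30 min.

Regular 37.50 hours, overtime 13.17 hours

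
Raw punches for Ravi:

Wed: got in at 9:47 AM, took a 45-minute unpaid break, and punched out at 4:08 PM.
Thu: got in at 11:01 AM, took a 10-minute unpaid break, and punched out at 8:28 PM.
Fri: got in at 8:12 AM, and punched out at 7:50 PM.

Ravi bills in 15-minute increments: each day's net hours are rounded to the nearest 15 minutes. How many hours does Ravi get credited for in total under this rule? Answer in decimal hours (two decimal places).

Wed: 9:47 AM–4:08 PM = 6 h 21 min − 45 min = 5 h 36 min → rounds to 5 h 30 min
Thu: 11:01 AM–8:28 PM = 9 h 27 min − 10 min = 9 h 17 min → rounds to 9 h 15 min
Fri: 8:12 AM–7:50 PM = 11 h 38 min → rounds to 11 h 45 min
Total credited: 26 h 30 min.

26.50 hours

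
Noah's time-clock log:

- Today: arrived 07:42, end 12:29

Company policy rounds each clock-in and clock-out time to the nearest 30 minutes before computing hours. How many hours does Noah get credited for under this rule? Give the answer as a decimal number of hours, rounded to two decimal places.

Today: in 07:42→07:30, out 12:29→12:30; 5 h 0 min

5.00 hours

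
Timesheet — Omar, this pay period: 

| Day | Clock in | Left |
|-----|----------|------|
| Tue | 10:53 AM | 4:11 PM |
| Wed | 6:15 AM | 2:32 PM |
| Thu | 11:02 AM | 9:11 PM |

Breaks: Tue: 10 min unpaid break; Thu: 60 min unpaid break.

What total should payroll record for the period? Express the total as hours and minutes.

Tue: 10:53 AM–4:11 PM = 5 h 18 min; less 10 min break → 5 h 8 min
Wed: 6:15 AM–2:32 PM = 8 h 17 min
Thu: 11:02 AM–9:11 PM = 10 h 9 min; less 60 min break → 9 h 9 min
Total: 5 h 8 min + 8 h 17 min + 9 h 9 min = 22 h 34 min.

22 h 34 min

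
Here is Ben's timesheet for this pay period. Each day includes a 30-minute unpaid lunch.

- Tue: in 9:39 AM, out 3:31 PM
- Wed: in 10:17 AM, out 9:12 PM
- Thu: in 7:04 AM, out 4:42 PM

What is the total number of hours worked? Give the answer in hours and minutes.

Tue: 9:39 AM–3:31 PM = 5 h 52 min; less 30 min break → 5 h 22 min
Wed: 10:17 AM–9:12 PM = 10 h 55 min; less 30 min break → 10 h 25 min
Thu: 7:04 AM–4:42 PM = 9 h 38 min; less 30 min break → 9 h 8 min
Total: 5 h 22 min + 10 h 25 min + 9 h 8 min = 24 h 55 min.

24 h 55 min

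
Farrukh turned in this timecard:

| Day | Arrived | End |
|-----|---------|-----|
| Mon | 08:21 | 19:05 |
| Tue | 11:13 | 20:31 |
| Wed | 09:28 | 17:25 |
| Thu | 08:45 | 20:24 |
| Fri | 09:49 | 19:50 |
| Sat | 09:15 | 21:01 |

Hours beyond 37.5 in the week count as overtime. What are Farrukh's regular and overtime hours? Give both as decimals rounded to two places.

Mon: 08:21–19:05 = 10 h 44 min
Tue: 11:13–20:31 = 9 h 18 min
Wed: 09:28–17:25 = 7 h 57 min
Thu: 08:45–20:24 = 11 h 39 min
Fri: 09:49–19:50 = 10 h 1 min
Sat: 09:15–21:01 = 11 h 46 min
Total worked: 61 h 25 min = 61.42 h.
Threshold 37.5 h → overtime 23 h 55 min, regular 37 h 30 min.

Regular 37.50 hours, overtime 23.92 hours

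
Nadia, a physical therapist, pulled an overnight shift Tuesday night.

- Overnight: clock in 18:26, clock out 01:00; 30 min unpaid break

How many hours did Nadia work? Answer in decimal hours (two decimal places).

6.07 hours

Overnight: 18:26 → midnight = 5 h 34 min; midnight → 01:00 = 1 h 0 min; span 6 h 34 min; less 30 min break → 6 h 4 min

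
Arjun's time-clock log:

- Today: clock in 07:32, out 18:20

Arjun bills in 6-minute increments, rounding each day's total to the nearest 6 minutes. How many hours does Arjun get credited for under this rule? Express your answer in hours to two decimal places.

10.80 hours

Today: 07:32–18:20 = 10 h 48 min → rounds to 10 h 48 min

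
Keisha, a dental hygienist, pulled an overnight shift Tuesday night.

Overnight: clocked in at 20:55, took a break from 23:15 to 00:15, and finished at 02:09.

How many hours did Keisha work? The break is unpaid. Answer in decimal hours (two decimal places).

Overnight: 20:55 → midnight = 3 h 5 min; midnight → 02:09 = 2 h 9 min; span 5 h 14 min; less 60 min break → 4 h 14 min

4.23 hours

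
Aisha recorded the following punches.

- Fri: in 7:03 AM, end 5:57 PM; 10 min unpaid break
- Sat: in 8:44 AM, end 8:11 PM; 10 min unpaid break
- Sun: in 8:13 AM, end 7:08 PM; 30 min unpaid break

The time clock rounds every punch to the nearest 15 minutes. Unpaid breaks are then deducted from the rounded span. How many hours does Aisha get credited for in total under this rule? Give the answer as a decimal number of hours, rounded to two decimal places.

32.67 hours

Fri: in 7:03 AM→7:00 AM, out 5:57 PM→6:00 PM; 11 h 0 min − 10 min = 10 h 50 min
Sat: in 8:44 AM→8:45 AM, out 8:11 PM→8:15 PM; 11 h 30 min − 10 min = 11 h 20 min
Sun: in 8:13 AM→8:15 AM, out 7:08 PM→7:15 PM; 11 h 0 min − 30 min = 10 h 30 min
Total credited: 32 h 40 min.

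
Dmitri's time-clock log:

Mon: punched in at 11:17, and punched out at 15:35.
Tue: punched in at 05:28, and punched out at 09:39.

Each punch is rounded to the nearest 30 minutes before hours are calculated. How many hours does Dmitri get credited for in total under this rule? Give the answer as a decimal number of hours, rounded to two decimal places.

Mon: in 11:17→11:30, out 15:35→15:30; 4 h 0 min
Tue: in 05:28→05:30, out 09:39→09:30; 4 h 0 min
Total credited: 8 h 0 min.

8.00 hours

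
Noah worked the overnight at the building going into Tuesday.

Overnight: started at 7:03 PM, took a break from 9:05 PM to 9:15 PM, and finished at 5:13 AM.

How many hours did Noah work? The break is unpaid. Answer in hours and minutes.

Overnight: 7:03 PM → midnight = 4 h 57 min; midnight → 5:13 AM = 5 h 13 min; span 10 h 10 min; less 10 min break → 10 h 0 min

10 h 0 min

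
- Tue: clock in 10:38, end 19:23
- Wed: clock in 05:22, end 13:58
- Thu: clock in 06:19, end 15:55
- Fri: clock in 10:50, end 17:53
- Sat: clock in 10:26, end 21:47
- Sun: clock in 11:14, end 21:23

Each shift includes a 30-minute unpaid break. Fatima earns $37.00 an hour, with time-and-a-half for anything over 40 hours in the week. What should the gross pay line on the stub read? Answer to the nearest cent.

Tue: 10:38–19:23 = 8 h 45 min; less 30 min break → 8 h 15 min
Wed: 05:22–13:58 = 8 h 36 min; less 30 min break → 8 h 6 min
Thu: 06:19–15:55 = 9 h 36 min; less 30 min break → 9 h 6 min
Fri: 10:50–17:53 = 7 h 3 min; less 30 min break → 6 h 33 min
Sat: 10:26–21:47 = 11 h 21 min; less 30 min break → 10 h 51 min
Sun: 11:14–21:23 = 10 h 9 min; less 30 min break → 9 h 39 min
Total worked: 52 h 30 min = 3150 min.
Regular 40 h 0 min = 2400 min at $37.00/h; overtime 12 h 30 min = 750 min at $55.50/h.
Pay = (2400 × $37.00 + 750 × $55.50) ÷ 60 = $2173.75.

$2173.75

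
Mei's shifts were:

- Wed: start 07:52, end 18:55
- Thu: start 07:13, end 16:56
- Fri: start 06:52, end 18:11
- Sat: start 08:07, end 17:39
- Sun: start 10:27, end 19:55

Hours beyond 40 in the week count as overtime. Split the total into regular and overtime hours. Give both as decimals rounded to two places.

Wed: 07:52–18:55 = 11 h 3 min
Thu: 07:13–16:56 = 9 h 43 min
Fri: 06:52–18:11 = 11 h 19 min
Sat: 08:07–17:39 = 9 h 32 min
Sun: 10:27–19:55 = 9 h 28 min
Total worked: 51 h 5 min = 51.08 h.
Threshold 40 h → overtime 11 h 5 min, regular 40 h 0 min.

Regular 40.00 hours, overtime 11.08 hours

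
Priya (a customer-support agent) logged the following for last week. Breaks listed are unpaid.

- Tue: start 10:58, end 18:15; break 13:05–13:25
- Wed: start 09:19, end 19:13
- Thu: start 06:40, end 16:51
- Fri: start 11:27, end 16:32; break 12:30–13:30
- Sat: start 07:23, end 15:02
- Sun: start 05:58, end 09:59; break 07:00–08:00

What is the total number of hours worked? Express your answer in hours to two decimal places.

41.78 hours

Tue: 10:58–18:15 = 7 h 17 min; less 20 min break → 6 h 57 min
Wed: 09:19–19:13 = 9 h 54 min
Thu: 06:40–16:51 = 10 h 11 min
Fri: 11:27–16:32 = 5 h 5 min; less 60 min break → 4 h 5 min
Sat: 07:23–15:02 = 7 h 39 min
Sun: 05:58–09:59 = 4 h 1 min; less 60 min break → 3 h 1 min
Total: 6 h 57 min + 9 h 54 min + 10 h 11 min + 4 h 5 min + 7 h 39 min + 3 h 1 min = 41 h 47 min.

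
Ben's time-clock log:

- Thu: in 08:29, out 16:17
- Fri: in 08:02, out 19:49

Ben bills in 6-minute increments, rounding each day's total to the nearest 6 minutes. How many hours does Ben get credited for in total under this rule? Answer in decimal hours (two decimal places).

Thu: 08:29–16:17 = 7 h 48 min → rounds to 7 h 48 min
Fri: 08:02–19:49 = 11 h 47 min → rounds to 11 h 48 min
Total credited: 19 h 36 min.

19.60 hours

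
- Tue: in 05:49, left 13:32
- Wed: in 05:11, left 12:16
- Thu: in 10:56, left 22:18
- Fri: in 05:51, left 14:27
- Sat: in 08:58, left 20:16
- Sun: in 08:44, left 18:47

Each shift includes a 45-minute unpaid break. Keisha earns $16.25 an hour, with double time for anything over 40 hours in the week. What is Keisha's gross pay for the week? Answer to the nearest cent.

Tue: 05:49–13:32 = 7 h 43 min; less 45 min break → 6 h 58 min
Wed: 05:11–12:16 = 7 h 5 min; less 45 min break → 6 h 20 min
Thu: 10:56–22:18 = 11 h 22 min; less 45 min break → 10 h 37 min
Fri: 05:51–14:27 = 8 h 36 min; less 45 min break → 7 h 51 min
Sat: 08:58–20:16 = 11 h 18 min; less 45 min break → 10 h 33 min
Sun: 08:44–18:47 = 10 h 3 min; less 45 min break → 9 h 18 min
Total worked: 51 h 37 min = 3097 min.
Regular 40 h 0 min = 2400 min at $16.25/h; overtime 11 h 37 min = 697 min at $32.50/h.
Pay = (2400 × $16.25 + 697 × $32.50) ÷ 60 = $1027.54.

$1027.54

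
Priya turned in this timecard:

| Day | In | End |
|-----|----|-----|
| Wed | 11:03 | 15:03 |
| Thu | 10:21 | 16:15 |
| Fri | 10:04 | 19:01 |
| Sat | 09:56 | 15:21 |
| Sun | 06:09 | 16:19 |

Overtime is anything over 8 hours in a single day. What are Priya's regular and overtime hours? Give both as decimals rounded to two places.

Regular 31.32 hours, overtime 3.12 hours

Wed: 11:03–15:03 = 4 h 0 min
Thu: 10:21–16:15 = 5 h 54 min
Fri: 10:04–19:01 = 8 h 57 min
Sat: 09:56–15:21 = 5 h 25 min
Sun: 06:09–16:19 = 10 h 10 min
Wed reg 4 h 0 min / OT 0 h 0 min; Thu reg 5 h 54 min / OT 0 h 0 min; Fri reg 8 h 0 min / OT 0 h 57 min; Sat reg 5 h 25 min / OT 0 h 0 min; Sun reg 8 h 0 min / OT 2 h 10 min.
Totals: regular 31 h 19 min, overtime 3 h 7 min.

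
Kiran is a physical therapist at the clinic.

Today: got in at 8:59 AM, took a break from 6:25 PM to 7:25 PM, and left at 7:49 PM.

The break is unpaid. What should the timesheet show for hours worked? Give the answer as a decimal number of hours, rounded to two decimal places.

Today: 8:59 AM–7:49 PM = 10 h 50 min; less 60 min break → 9 h 50 min

9.83 hours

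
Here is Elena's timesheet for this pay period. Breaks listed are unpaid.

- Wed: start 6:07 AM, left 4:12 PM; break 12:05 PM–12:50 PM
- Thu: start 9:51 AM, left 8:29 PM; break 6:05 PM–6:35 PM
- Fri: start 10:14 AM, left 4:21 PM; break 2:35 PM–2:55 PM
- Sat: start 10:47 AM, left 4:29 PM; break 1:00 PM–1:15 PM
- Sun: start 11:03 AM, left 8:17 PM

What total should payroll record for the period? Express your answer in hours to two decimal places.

Wed: 6:07 AM–4:12 PM = 10 h 5 min; less 45 min break → 9 h 20 min
Thu: 9:51 AM–8:29 PM = 10 h 38 min; less 30 min break → 10 h 8 min
Fri: 10:14 AM–4:21 PM = 6 h 7 min; less 20 min break → 5 h 47 min
Sat: 10:47 AM–4:29 PM = 5 h 42 min; less 15 min break → 5 h 27 min
Sun: 11:03 AM–8:17 PM = 9 h 14 min
Total: 9 h 20 min + 10 h 8 min + 5 h 47 min + 5 h 27 min + 9 h 14 min = 39 h 56 min.

39.93 hours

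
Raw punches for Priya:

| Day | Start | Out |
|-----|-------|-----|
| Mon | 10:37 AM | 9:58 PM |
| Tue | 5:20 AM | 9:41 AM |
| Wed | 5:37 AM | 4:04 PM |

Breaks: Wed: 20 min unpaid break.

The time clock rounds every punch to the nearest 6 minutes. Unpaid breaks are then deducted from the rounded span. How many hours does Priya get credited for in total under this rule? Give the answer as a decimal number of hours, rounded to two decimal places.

Mon: in 10:37 AM→10:36 AM, out 9:58 PM→10:00 PM; 11 h 24 min
Tue: in 5:20 AM→5:18 AM, out 9:41 AM→9:42 AM; 4 h 24 min
Wed: in 5:37 AM→5:36 AM, out 4:04 PM→4:06 PM; 10 h 30 min − 20 min = 10 h 10 min
Total credited: 25 h 58 min.

25.97 hours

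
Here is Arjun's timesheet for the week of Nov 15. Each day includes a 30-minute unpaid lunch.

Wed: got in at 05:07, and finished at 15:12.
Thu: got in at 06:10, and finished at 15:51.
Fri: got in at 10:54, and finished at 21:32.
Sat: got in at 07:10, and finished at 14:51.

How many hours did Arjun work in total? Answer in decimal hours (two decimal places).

Wed: 05:07–15:12 = 10 h 5 min; less 30 min break → 9 h 35 min
Thu: 06:10–15:51 = 9 h 41 min; less 30 min break → 9 h 11 min
Fri: 10:54–21:32 = 10 h 38 min; less 30 min break → 10 h 8 min
Sat: 07:10–14:51 = 7 h 41 min; less 30 min break → 7 h 11 min
Total: 9 h 35 min + 9 h 11 min + 10 h 8 min + 7 h 11 min = 36 h 5 min.

36.08 hours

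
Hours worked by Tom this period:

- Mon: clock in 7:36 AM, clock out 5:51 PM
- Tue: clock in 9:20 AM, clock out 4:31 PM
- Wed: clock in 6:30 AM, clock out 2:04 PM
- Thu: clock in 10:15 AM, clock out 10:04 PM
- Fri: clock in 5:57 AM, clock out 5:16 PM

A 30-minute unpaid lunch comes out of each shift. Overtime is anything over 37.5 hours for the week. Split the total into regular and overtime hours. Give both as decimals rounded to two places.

Mon: 7:36 AM–5:51 PM = 10 h 15 min; less 30 min break → 9 h 45 min
Tue: 9:20 AM–4:31 PM = 7 h 11 min; less 30 min break → 6 h 41 min
Wed: 6:30 AM–2:04 PM = 7 h 34 min; less 30 min break → 7 h 4 min
Thu: 10:15 AM–10:04 PM = 11 h 49 min; less 30 min break → 11 h 19 min
Fri: 5:57 AM–5:16 PM = 11 h 19 min; less 30 min break → 10 h 49 min
Total worked: 45 h 38 min = 45.63 h.
Threshold 37.5 h → overtime 8 h 8 min, regular 37 h 30 min.

Regular 37.50 hours, overtime 8.13 hours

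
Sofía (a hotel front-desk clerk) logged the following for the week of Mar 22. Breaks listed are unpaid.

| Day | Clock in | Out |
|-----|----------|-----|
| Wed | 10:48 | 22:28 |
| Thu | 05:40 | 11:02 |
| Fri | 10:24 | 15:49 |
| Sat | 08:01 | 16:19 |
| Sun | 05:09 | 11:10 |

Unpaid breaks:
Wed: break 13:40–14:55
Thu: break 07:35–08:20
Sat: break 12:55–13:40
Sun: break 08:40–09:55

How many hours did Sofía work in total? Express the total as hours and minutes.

32 h 46 min

Wed: 10:48–22:28 = 11 h 40 min; less 75 min break → 10 h 25 min
Thu: 05:40–11:02 = 5 h 22 min; less 45 min break → 4 h 37 min
Fri: 10:24–15:49 = 5 h 25 min
Sat: 08:01–16:19 = 8 h 18 min; less 45 min break → 7 h 33 min
Sun: 05:09–11:10 = 6 h 1 min; less 75 min break → 4 h 46 min
Total: 10 h 25 min + 4 h 37 min + 5 h 25 min + 7 h 33 min + 4 h 46 min = 32 h 46 min.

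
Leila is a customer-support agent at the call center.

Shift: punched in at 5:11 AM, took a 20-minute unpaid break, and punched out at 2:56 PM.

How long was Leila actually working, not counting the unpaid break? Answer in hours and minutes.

Shift: 5:11 AM–2:56 PM = 9 h 45 min; less 20 min break → 9 h 25 min

9 h 25 min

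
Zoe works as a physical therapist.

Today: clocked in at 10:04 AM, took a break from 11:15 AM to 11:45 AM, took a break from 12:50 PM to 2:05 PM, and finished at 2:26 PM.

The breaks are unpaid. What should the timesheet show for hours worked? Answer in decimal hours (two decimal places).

Today: 10:04 AM–2:26 PM = 4 h 22 min; less 105 min break → 2 h 37 min

2.62 hours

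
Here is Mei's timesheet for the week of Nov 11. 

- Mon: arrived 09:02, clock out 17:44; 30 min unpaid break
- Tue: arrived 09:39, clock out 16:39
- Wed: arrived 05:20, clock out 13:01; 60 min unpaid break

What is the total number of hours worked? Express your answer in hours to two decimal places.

Mon: 09:02–17:44 = 8 h 42 min; less 30 min break → 8 h 12 min
Tue: 09:39–16:39 = 7 h 0 min
Wed: 05:20–13:01 = 7 h 41 min; less 60 min break → 6 h 41 min
Total: 8 h 12 min + 7 h 0 min + 6 h 41 min = 21 h 53 min.

21.88 hours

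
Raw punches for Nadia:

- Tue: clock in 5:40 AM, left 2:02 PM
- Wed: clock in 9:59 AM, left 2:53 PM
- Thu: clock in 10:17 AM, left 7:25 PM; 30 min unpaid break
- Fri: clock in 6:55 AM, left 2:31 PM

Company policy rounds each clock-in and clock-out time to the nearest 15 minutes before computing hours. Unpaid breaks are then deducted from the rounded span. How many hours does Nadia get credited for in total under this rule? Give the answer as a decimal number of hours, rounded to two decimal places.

Tue: in 5:40 AM→5:45 AM, out 2:02 PM→2:00 PM; 8 h 15 min
Wed: in 9:59 AM→10:00 AM, out 2:53 PM→3:00 PM; 5 h 0 min
Thu: in 10:17 AM→10:15 AM, out 7:25 PM→7:30 PM; 9 h 15 min − 30 min = 8 h 45 min
Fri: in 6:55 AM→7:00 AM, out 2:31 PM→2:30 PM; 7 h 30 min
Total credited: 29 h 30 min.

29.50 hours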